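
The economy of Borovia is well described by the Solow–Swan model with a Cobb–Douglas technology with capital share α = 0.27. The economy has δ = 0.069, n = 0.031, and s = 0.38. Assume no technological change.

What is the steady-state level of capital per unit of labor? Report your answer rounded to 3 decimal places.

At the steady state, Δk = 0, so s·k^α = (n + δ)·k.
Rearranging, k^(1−α) = s / (n + δ).
k^0.73 = 0.38 / (0.031 + 0.069) = 0.38 / 0.100 = 3.8000
k* = 3.8000^(1/0.73) ≈ 6.2262

k* ≈ 6.226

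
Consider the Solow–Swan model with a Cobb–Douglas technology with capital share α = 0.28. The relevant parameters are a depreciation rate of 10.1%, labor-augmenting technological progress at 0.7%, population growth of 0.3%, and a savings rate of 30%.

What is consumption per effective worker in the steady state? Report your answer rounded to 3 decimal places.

Steady state requires s·f(k) = (n + g + δ)·k, i.e. s·k^α = (n + g + δ)·k.
Dividing both sides by k: k^(1−α) = s / (n + g + δ).
k^0.72 = 0.30 / (0.003 + 0.007 + 0.101) = 0.30 / 0.111 = 2.7027
k* = 2.7027^(1/0.72) ≈ 3.9785
y* = (k*)^α = 3.9785^0.28 ≈ 1.4720
c* = (1 − s)·y* = (1 − 0.30) × 1.4720 ≈ 1.0304

c* = 1.030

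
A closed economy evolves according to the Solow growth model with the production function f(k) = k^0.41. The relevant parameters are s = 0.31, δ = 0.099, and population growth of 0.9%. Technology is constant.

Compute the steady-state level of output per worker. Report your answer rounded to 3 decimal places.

y* ≈ 2.081

In steady state, investment equals break-even investment: s·k^α = (n + δ)·k.
Dividing both sides by k: k^(1−α) = s / (n + δ).
k^0.59 = 0.31 / (0.009 + 0.099) = 0.31 / 0.108 = 2.8704
k* = 2.8704^(1/0.59) ≈ 5.9727
y* = (k*)^α = 5.9727^0.41 ≈ 2.0808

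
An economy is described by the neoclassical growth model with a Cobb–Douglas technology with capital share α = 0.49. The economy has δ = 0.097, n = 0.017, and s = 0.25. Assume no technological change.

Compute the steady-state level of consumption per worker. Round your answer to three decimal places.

At the steady state, Δk = 0, so s·k^α = (n + δ)·k.
Dividing both sides by k: k^(1−α) = s / (n + δ).
k^0.51 = 0.25 / (0.017 + 0.097) = 0.25 / 0.114 = 2.1930
k* = 2.1930^(1/0.51) ≈ 4.6634
y* = (k*)^α = 4.6634^0.49 ≈ 2.1265
c* = (1 − s)·y* = (1 − 0.25) × 2.1265 ≈ 1.5949

c* = 1.595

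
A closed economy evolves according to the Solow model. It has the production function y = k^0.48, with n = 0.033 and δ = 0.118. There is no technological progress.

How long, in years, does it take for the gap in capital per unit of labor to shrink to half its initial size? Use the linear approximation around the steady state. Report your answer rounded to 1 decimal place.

Near the steady state the convergence rate is λ = (1 − α)(n + δ).
λ = (1 − 0.48) × 0.151 = 0.52 × 0.151 = 0.07852
Half-life = ln 2 / λ = 0.6931 / 0.07852 ≈ 8.83 years

about 8.8 years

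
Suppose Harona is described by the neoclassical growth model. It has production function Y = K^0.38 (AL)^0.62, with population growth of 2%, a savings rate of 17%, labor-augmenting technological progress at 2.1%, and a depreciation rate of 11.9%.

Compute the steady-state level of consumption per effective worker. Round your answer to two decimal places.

At the steady state, Δk = 0, so s·k^α = (n + g + δ)·k.
Rearranging, k^(1−α) = s / (n + g + δ).
k^0.62 = 0.17 / (0.020 + 0.021 + 0.119) = 0.17 / 0.160 = 1.0625
k* = 1.0625^(1/0.62) ≈ 1.1027
y* = (k*)^α = 1.1027^0.38 ≈ 1.0378
c* = (1 − s)·y* = (1 − 0.17) × 1.0378 ≈ 0.8614

c* ≈ 0.86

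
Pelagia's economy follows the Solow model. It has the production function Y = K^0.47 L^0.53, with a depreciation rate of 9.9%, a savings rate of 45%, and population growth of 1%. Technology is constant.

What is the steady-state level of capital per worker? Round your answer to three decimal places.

Steady state requires s·f(k) = (n + δ)·k, i.e. s·k^α = (n + δ)·k.
Dividing both sides by k: k^(1−α) = s / (n + δ).
k^0.53 = 0.45 / (0.010 + 0.099) = 0.45 / 0.109 = 4.1284
k* = 4.1284^(1/0.53) ≈ 14.5162

k* = 14.516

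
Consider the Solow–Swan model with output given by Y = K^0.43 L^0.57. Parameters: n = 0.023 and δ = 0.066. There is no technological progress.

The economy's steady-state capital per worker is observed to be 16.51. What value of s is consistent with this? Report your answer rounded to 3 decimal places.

s ≈ 0.440

In steady state, investment equals break-even investment: s·k^α = (n + δ)·k.
So s / (n + δ) = (k*)^(1−α) = 16.51^0.57 = 4.9444.
Therefore s = 4.9444 × (n + δ) = 4.9444 × 0.089 = 0.4401.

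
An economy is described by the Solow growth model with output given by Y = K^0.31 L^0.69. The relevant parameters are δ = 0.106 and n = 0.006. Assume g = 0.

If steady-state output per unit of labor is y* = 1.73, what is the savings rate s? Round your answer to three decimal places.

At the steady state, Δk = 0, so s·k^α = (n + δ)·k.
Since y* = [s/(n + δ)]^(α/(1−α)), we have s/(n + δ) = (y*)^((1−α)/α) = 1.73^2.2258 = 3.3872.
Therefore s = 3.3872 × (n + δ) = 3.3872 × 0.112 = 0.3794.

s ≈ 0.379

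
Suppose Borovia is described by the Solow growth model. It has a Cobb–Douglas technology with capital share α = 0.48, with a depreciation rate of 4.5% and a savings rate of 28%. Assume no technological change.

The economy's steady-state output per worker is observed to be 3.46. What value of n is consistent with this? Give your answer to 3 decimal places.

Steady state requires s·f(k) = (n + δ)·k, i.e. s·k^α = (n + δ)·k.
Since y* = [s/(n + δ)]^(α/(1−α)), we have s/(n + δ) = (y*)^((1−α)/α) = 3.46^1.0833 = 3.8369.
Therefore n + δ = s / 3.8369 = 0.28 / 3.8369 = 0.0730, so n = 0.0730 − 0.045 = 0.0280.

n ≈ 0.028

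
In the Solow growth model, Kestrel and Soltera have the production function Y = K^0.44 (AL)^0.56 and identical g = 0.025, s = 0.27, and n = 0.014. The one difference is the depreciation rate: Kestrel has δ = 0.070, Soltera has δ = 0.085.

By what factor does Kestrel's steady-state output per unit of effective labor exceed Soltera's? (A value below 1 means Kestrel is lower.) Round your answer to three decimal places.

ratio ≈ 1.107

Steady-state y* = [s/(n + g + δ)]^(α/(1−α)), so the ratio is [ (s_K/(n + g + δ)_K) / (s_S/(n + g + δ)_S) ]^0.7857.
s_K/(n + g + δ)_K = 0.27/0.109 = 2.4771; s_S/(n + g + δ)_S = 0.27/0.124 = 2.1774.
Ratio = (2.4771/2.1774)^0.7857 = 1.1376^0.7857 ≈ 1.1066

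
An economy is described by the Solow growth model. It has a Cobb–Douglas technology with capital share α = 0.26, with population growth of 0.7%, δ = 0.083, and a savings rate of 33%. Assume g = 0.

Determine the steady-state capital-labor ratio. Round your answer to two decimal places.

k* = 5.79

In steady state, investment equals break-even investment: s·k^α = (n + δ)·k.
Dividing both sides by k: k^(1−α) = s / (n + δ).
k^0.74 = 0.33 / (0.007 + 0.083) = 0.33 / 0.090 = 3.6667
k* = 3.6667^(1/0.74) ≈ 5.7881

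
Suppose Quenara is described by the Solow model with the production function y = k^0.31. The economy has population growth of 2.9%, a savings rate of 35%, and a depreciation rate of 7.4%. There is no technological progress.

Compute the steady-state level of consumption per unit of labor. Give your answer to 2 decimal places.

c* ≈ 1.13

Steady state requires s·f(k) = (n + δ)·k, i.e. s·k^α = (n + δ)·k.
Rearranging, k^(1−α) = s / (n + δ).
k^0.69 = 0.35 / (0.029 + 0.074) = 0.35 / 0.103 = 3.3981
k* = 3.3981^(1/0.69) ≈ 5.8872
y* = (k*)^α = 5.8872^0.31 ≈ 1.7325
c* = (1 − s)·y* = (1 − 0.35) × 1.7325 ≈ 1.1261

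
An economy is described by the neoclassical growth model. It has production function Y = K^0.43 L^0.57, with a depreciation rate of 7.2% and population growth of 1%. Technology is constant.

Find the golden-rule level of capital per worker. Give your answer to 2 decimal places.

The golden rule sets f'(k) = n + δ, i.e. α·k^(α−1) = n + δ.
So k^(1−α) = α / (n + δ) = 0.43 / 0.082 = 5.2439.
k_gold = 5.2439^(1/0.57) ≈ 18.3042

k_gold ≈ 18.30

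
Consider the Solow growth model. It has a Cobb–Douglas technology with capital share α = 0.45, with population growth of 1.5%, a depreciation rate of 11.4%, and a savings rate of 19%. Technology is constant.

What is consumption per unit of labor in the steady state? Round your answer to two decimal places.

In steady state, investment equals break-even investment: s·k^α = (n + δ)·k.
Dividing both sides by k: k^(1−α) = s / (n + δ).
k^0.55 = 0.19 / (0.015 + 0.114) = 0.19 / 0.129 = 1.4729
k* = 1.4729^(1/0.55) ≈ 2.0219
y* = (k*)^α = 2.0219^0.45 ≈ 1.3728
c* = (1 − s)·y* = (1 − 0.19) × 1.3728 ≈ 1.1120

c* ≈ 1.11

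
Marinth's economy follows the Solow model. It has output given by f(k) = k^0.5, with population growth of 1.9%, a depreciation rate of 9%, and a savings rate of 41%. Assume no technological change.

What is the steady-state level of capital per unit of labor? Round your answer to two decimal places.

k* ≈ 14.15

Steady state requires s·f(k) = (n + δ)·k, i.e. s·k^α = (n + δ)·k.
Dividing both sides by k: k^(1−α) = s / (n + δ).
k^0.5 = 0.41 / (0.019 + 0.090) = 0.41 / 0.109 = 3.7615
k* = 3.7615^(1/0.5) ≈ 14.1489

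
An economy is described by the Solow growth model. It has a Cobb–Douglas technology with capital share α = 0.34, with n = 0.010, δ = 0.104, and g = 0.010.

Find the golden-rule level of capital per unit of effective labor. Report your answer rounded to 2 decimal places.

k_gold ≈ 4.61

The golden rule sets f'(k) = n + g + δ, i.e. α·k^(α−1) = n + g + δ.
So k^(1−α) = α / (n + g + δ) = 0.34 / 0.124 = 2.7419.
k_gold = 2.7419^(1/0.66) ≈ 4.6101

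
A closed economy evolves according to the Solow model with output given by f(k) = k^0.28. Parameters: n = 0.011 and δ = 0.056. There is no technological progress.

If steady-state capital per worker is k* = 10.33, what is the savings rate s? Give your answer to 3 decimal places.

s ≈ 0.360

At the steady state, Δk = 0, so s·k^α = (n + δ)·k.
So s / (n + δ) = (k*)^(1−α) = 10.33^0.72 = 5.3722.
Therefore s = 5.3722 × (n + δ) = 5.3722 × 0.067 = 0.3599.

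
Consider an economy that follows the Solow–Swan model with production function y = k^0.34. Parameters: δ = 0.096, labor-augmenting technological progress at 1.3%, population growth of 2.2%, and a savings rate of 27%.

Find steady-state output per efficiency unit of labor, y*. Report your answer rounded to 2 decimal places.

y* ≈ 1.45

Steady state requires s·f(k) = (n + g + δ)·k, i.e. s·k^α = (n + g + δ)·k.
Dividing both sides by k: k^(1−α) = s / (n + g + δ).
k^0.66 = 0.27 / (0.022 + 0.013 + 0.096) = 0.27 / 0.131 = 2.0611
k* = 2.0611^(1/0.66) ≈ 2.9916
y* = (k*)^α = 2.9916^0.34 ≈ 1.4515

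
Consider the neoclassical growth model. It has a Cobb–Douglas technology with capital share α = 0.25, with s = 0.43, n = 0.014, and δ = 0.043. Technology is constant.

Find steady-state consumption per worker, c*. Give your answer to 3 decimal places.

Steady state requires s·f(k) = (n + δ)·k, i.e. s·k^α = (n + δ)·k.
Dividing both sides by k: k^(1−α) = s / (n + δ).
k^0.75 = 0.43 / (0.014 + 0.043) = 0.43 / 0.057 = 7.5439
k* = 7.5439^(1/0.75) ≈ 14.7954
y* = (k*)^α = 14.7954^0.25 ≈ 1.9612
c* = (1 − s)·y* = (1 − 0.43) × 1.9612 ≈ 1.1179

c* ≈ 1.118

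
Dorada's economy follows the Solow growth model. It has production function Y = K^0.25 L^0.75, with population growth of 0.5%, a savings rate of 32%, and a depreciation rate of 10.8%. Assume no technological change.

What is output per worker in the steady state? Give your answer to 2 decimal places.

Steady state requires s·f(k) = (n + δ)·k, i.e. s·k^α = (n + δ)·k.
Dividing both sides by k: k^(1−α) = s / (n + δ).
k^0.75 = 0.32 / (0.005 + 0.108) = 0.32 / 0.113 = 2.8319
k* = 2.8319^(1/0.75) ≈ 4.0065
y* = (k*)^α = 4.0065^0.25 ≈ 1.4148

y* ≈ 1.41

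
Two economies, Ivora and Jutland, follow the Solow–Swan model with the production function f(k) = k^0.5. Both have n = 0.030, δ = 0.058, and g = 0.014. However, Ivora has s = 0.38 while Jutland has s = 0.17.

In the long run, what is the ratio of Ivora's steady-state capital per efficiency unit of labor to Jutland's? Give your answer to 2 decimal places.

Steady-state k* = [s/(n + g + δ)]^(1/(1−α)), so the ratio is [ (s_I/(n + g + δ)_I) / (s_J/(n + g + δ)_J) ]^2.
s_I/(n + g + δ)_I = 0.38/0.102 = 3.7255; s_J/(n + g + δ)_J = 0.17/0.102 = 1.6667.
Ratio = (3.7255/1.6667)^2 = 2.2353^2 ≈ 4.9966

k*_I / k*_J ≈ 5.00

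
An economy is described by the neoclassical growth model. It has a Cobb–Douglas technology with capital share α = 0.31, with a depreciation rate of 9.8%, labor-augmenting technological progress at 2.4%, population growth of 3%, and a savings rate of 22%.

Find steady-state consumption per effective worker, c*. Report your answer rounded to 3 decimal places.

c* ≈ 0.921

Steady state requires s·f(k) = (n + g + δ)·k, i.e. s·k^α = (n + g + δ)·k.
Rearranging, k^(1−α) = s / (n + g + δ).
k^0.69 = 0.22 / (0.030 + 0.024 + 0.098) = 0.22 / 0.152 = 1.4474
k* = 1.4474^(1/0.69) ≈ 1.7090
y* = (k*)^α = 1.7090^0.31 ≈ 1.1807
c* = (1 − s)·y* = (1 − 0.22) × 1.1807 ≈ 0.9209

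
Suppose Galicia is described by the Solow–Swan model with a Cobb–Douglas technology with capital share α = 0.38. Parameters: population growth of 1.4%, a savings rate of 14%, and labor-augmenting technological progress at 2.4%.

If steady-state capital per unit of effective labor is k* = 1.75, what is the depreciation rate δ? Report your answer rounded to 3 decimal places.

In steady state, investment equals break-even investment: s·k^α = (n + g + δ)·k.
So s / (n + g + δ) = (k*)^(1−α) = 1.75^0.62 = 1.4148.
Therefore n + g + δ = s / 1.4148 = 0.14 / 1.4148 = 0.0990, so δ = 0.0990 − 0.038 = 0.0610.

δ ≈ 0.061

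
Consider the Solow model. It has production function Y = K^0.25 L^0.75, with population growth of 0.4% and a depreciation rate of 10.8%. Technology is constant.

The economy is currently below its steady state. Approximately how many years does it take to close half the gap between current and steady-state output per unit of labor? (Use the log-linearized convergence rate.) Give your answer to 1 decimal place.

Near the steady state the convergence rate is λ = (1 − α)(n + δ).
λ = (1 − 0.25) × 0.112 = 0.75 × 0.112 = 0.0840
Half-life = ln 2 / λ = 0.6931 / 0.0840 ≈ 8.25 years

half-life ≈ 8.3 years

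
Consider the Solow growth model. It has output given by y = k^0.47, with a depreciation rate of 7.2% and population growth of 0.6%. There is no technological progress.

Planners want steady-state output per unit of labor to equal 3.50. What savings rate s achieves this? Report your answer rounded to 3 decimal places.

Steady state requires s·f(k) = (n + δ)·k, i.e. s·k^α = (n + δ)·k.
Since y* = [s/(n + δ)]^(α/(1−α)), we have s/(n + δ) = (y*)^((1−α)/α) = 3.50^1.1277 = 4.1072.
Therefore s = 4.1072 × (n + δ) = 4.1072 × 0.078 = 0.3204.

s ≈ 0.320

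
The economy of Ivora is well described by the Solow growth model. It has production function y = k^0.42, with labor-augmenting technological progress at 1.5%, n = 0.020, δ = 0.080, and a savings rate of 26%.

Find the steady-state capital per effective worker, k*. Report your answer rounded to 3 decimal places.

k* ≈ 4.082

At the steady state, Δk = 0, so s·k^α = (n + g + δ)·k.
Dividing both sides by k: k^(1−α) = s / (n + g + δ).
k^0.58 = 0.26 / (0.020 + 0.015 + 0.080) = 0.26 / 0.115 = 2.2609
k* = 2.2609^(1/0.58) ≈ 4.0816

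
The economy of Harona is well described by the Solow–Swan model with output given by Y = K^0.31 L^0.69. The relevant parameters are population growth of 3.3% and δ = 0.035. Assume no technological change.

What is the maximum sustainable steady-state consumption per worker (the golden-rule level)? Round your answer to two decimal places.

c_gold ≈ 1.36

At the golden rule, f'(k) = n + δ, so α·k^(α−1) = n + δ and k_gold = (α/(n + δ))^(1/(1−α)).
k_gold = (0.31/0.068)^(1/0.69) = 4.5588^1.4493 ≈ 9.0131
c_gold = f(k_gold) − (n + δ)·k_gold = 1.9770 − 0.068×9.0131 ≈ 1.3641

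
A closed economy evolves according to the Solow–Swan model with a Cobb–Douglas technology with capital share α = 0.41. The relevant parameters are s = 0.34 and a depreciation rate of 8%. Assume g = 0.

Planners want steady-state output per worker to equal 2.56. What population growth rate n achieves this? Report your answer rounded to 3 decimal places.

n ≈ 0.008

At the steady state, Δk = 0, so s·k^α = (n + δ)·k.
Since y* = [s/(n + δ)]^(α/(1−α)), we have s/(n + δ) = (y*)^((1−α)/α) = 2.56^1.439 = 3.8677.
Therefore n + δ = s / 3.8677 = 0.34 / 3.8677 = 0.0879, so n = 0.0879 − 0.080 = 0.0079.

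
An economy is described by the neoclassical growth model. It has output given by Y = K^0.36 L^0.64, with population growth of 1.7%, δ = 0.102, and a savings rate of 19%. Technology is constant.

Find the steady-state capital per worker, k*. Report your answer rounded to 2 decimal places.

k* ≈ 2.08

At the steady state, Δk = 0, so s·k^α = (n + δ)·k.
Dividing both sides by k: k^(1−α) = s / (n + δ).
k^0.64 = 0.19 / (0.017 + 0.102) = 0.19 / 0.119 = 1.5966
k* = 1.5966^(1/0.64) ≈ 2.0773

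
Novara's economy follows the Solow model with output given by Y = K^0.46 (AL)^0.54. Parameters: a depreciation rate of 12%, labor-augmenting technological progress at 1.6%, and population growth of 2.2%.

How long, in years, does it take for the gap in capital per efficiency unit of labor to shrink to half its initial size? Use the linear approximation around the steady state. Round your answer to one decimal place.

half-life ≈ 8.1 years

Near the steady state the convergence rate is λ = (1 − α)(n + g + δ).
λ = (1 − 0.46) × 0.158 = 0.54 × 0.158 = 0.08532
Half-life = ln 2 / λ = 0.6931 / 0.08532 ≈ 8.12 years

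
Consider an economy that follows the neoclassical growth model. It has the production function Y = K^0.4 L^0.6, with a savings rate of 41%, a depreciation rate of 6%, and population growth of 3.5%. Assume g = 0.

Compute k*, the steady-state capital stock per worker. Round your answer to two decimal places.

k* ≈ 11.44

At the steady state, Δk = 0, so s·k^α = (n + δ)·k.
Rearranging, k^(1−α) = s / (n + δ).
k^0.6 = 0.41 / (0.035 + 0.060) = 0.41 / 0.095 = 4.3158
k* = 4.3158^(1/0.6) ≈ 11.4403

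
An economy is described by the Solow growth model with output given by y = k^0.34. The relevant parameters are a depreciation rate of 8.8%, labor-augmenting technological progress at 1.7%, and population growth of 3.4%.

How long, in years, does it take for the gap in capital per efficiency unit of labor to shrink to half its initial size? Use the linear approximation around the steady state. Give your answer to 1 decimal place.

about 7.6 years

Near the steady state the convergence rate is λ = (1 − α)(n + g + δ).
λ = (1 − 0.34) × 0.139 = 0.66 × 0.139 = 0.09174
Half-life = ln 2 / λ = 0.6931 / 0.09174 ≈ 7.56 years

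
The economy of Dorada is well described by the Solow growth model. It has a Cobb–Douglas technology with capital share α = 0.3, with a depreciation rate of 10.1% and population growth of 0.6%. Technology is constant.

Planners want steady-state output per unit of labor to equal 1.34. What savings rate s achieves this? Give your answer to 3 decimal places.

s ≈ 0.212

Steady state requires s·f(k) = (n + δ)·k, i.e. s·k^α = (n + δ)·k.
Since y* = [s/(n + δ)]^(α/(1−α)), we have s/(n + δ) = (y*)^((1−α)/α) = 1.34^2.3333 = 1.9796.
Therefore s = 1.9796 × (n + δ) = 1.9796 × 0.107 = 0.2118.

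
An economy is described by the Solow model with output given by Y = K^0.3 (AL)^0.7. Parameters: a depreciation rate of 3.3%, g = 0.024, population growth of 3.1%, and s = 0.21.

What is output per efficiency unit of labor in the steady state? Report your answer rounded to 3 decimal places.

At the steady state, Δk = 0, so s·k^α = (n + g + δ)·k.
Dividing both sides by k: k^(1−α) = s / (n + g + δ).
k^0.7 = 0.21 / (0.031 + 0.024 + 0.033) = 0.21 / 0.088 = 2.3864
k* = 2.3864^(1/0.7) ≈ 3.4644
y* = (k*)^α = 3.4644^0.3 ≈ 1.4517

y* = 1.452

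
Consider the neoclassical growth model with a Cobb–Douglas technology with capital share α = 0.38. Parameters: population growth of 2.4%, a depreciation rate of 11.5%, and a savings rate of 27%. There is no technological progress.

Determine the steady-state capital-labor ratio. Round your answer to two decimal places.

k* ≈ 2.92

Steady state requires s·f(k) = (n + δ)·k, i.e. s·k^α = (n + δ)·k.
Dividing both sides by k: k^(1−α) = s / (n + δ).
k^0.62 = 0.27 / (0.024 + 0.115) = 0.27 / 0.139 = 1.9424
k* = 1.9424^(1/0.62) ≈ 2.9178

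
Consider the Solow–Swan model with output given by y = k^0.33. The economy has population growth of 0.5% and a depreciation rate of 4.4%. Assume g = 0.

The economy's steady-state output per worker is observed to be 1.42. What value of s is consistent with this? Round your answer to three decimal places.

At the steady state, Δk = 0, so s·k^α = (n + δ)·k.
Since y* = [s/(n + δ)]^(α/(1−α)), we have s/(n + δ) = (y*)^((1−α)/α) = 1.42^2.0303 = 2.0379.
Therefore s = 2.0379 × (n + δ) = 2.0379 × 0.049 = 0.0999.

s ≈ 0.100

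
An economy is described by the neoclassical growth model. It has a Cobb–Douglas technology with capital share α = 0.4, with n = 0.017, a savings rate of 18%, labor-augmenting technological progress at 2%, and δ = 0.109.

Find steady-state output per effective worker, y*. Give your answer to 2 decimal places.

y* = 1.15

At the steady state, Δk = 0, so s·k^α = (n + g + δ)·k.
Rearranging, k^(1−α) = s / (n + g + δ).
k^0.6 = 0.18 / (0.017 + 0.020 + 0.109) = 0.18 / 0.146 = 1.2329
k* = 1.2329^(1/0.6) ≈ 1.4176
y* = (k*)^α = 1.4176^0.4 ≈ 1.1498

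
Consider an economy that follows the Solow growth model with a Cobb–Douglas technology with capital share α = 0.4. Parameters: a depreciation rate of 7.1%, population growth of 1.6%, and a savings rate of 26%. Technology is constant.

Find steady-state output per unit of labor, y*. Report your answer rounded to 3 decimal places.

y* ≈ 2.075

Steady state requires s·f(k) = (n + δ)·k, i.e. s·k^α = (n + δ)·k.
Rearranging, k^(1−α) = s / (n + δ).
k^0.6 = 0.26 / (0.016 + 0.071) = 0.26 / 0.087 = 2.9885
k* = 2.9885^(1/0.6) ≈ 6.2004
y* = (k*)^α = 6.2004^0.4 ≈ 2.0748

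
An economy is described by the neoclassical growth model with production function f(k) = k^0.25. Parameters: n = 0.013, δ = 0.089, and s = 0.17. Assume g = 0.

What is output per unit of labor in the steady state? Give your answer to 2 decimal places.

At the steady state, Δk = 0, so s·k^α = (n + δ)·k.
Dividing both sides by k: k^(1−α) = s / (n + δ).
k^0.75 = 0.17 / (0.013 + 0.089) = 0.17 / 0.102 = 1.6667
k* = 1.6667^(1/0.75) ≈ 1.9761
y* = (k*)^α = 1.9761^0.25 ≈ 1.1856

y* = 1.19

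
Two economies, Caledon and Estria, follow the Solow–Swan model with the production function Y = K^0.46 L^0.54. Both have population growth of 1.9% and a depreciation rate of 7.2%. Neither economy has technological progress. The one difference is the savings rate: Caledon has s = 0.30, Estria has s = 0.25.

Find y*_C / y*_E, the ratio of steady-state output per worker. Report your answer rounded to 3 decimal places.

Steady-state y* = [s/(n + δ)]^(α/(1−α)), so the ratio is [ (s_C/(n + δ)_C) / (s_E/(n + δ)_E) ]^0.8519.
s_C/(n + δ)_C = 0.30/0.091 = 3.2967; s_E/(n + δ)_E = 0.25/0.091 = 2.7473.
Ratio = (3.2967/2.7473)^0.8519 = 1.2000^0.8519 ≈ 1.1680

y*_C / y*_E ≈ 1.168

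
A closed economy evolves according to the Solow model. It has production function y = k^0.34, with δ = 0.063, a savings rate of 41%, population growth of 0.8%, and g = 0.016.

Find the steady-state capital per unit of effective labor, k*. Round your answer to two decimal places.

k* = 10.47

At the steady state, Δk = 0, so s·k^α = (n + g + δ)·k.
Dividing both sides by k: k^(1−α) = s / (n + g + δ).
k^0.66 = 0.41 / (0.008 + 0.016 + 0.063) = 0.41 / 0.087 = 4.7126
k* = 4.7126^(1/0.66) ≈ 10.4735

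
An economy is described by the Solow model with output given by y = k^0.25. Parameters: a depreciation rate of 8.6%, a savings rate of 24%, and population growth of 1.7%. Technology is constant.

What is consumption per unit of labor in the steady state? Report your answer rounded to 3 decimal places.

c* = 1.008

At the steady state, Δk = 0, so s·k^α = (n + δ)·k.
Rearranging, k^(1−α) = s / (n + δ).
k^0.75 = 0.24 / (0.017 + 0.086) = 0.24 / 0.103 = 2.3301
k* = 2.3301^(1/0.75) ≈ 3.0891
y* = (k*)^α = 3.0891^0.25 ≈ 1.3257
c* = (1 − s)·y* = (1 − 0.24) × 1.3257 ≈ 1.0075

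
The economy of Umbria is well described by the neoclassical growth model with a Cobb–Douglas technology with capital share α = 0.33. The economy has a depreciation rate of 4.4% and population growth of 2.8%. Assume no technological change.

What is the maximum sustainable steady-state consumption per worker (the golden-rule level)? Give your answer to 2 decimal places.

At the golden rule, f'(k) = n + δ, so α·k^(α−1) = n + δ and k_gold = (α/(n + δ))^(1/(1−α)).
k_gold = (0.33/0.072)^(1/0.67) = 4.5833^1.4925 ≈ 9.7008
c_gold = f(k_gold) − (n + δ)·k_gold = 2.1166 − 0.072×9.7008 ≈ 1.4181

c_gold ≈ 1.42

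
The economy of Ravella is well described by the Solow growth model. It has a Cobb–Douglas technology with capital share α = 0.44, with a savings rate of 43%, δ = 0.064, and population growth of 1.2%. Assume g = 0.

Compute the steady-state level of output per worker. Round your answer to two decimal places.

y* = 3.90

Steady state requires s·f(k) = (n + δ)·k, i.e. s·k^α = (n + δ)·k.
Dividing both sides by k: k^(1−α) = s / (n + δ).
k^0.56 = 0.43 / (0.012 + 0.064) = 0.43 / 0.076 = 5.6579
k* = 5.6579^(1/0.56) ≈ 22.0814
y* = (k*)^α = 22.0814^0.44 ≈ 3.9028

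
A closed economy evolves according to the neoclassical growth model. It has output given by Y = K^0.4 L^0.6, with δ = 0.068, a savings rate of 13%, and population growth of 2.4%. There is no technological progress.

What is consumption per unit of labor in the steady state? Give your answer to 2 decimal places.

c* = 1.10

In steady state, investment equals break-even investment: s·k^α = (n + δ)·k.
Dividing both sides by k: k^(1−α) = s / (n + δ).
k^0.6 = 0.13 / (0.024 + 0.068) = 0.13 / 0.092 = 1.4130
k* = 1.4130^(1/0.6) ≈ 1.7792
y* = (k*)^α = 1.7792^0.4 ≈ 1.2592
c* = (1 − s)·y* = (1 − 0.13) × 1.2592 ≈ 1.0955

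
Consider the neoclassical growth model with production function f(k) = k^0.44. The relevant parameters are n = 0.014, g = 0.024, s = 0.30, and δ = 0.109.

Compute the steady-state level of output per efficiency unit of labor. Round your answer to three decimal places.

At the steady state, Δk = 0, so s·k^α = (n + g + δ)·k.
Rearranging, k^(1−α) = s / (n + g + δ).
k^0.56 = 0.30 / (0.014 + 0.024 + 0.109) = 0.30 / 0.147 = 2.0408
k* = 2.0408^(1/0.56) ≈ 3.5745
y* = (k*)^α = 3.5745^0.44 ≈ 1.7515

y* ≈ 1.752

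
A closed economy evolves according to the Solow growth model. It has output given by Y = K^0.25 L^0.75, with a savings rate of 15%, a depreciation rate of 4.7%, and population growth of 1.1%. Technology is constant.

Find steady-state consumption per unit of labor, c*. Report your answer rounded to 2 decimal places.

c* ≈ 1.17

Steady state requires s·f(k) = (n + δ)·k, i.e. s·k^α = (n + δ)·k.
Rearranging, k^(1−α) = s / (n + δ).
k^0.75 = 0.15 / (0.011 + 0.047) = 0.15 / 0.058 = 2.5862
k* = 2.5862^(1/0.75) ≈ 3.5499
y* = (k*)^α = 3.5499^0.25 ≈ 1.3726
c* = (1 − s)·y* = (1 − 0.15) × 1.3726 ≈ 1.1667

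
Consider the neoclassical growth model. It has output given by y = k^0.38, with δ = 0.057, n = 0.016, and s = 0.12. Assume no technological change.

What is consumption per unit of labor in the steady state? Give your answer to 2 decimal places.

c* ≈ 1.19

In steady state, investment equals break-even investment: s·k^α = (n + δ)·k.
Dividing both sides by k: k^(1−α) = s / (n + δ).
k^0.62 = 0.12 / (0.016 + 0.057) = 0.12 / 0.073 = 1.6438
k* = 1.6438^(1/0.62) ≈ 2.2292
y* = (k*)^α = 2.2292^0.38 ≈ 1.3561
c* = (1 − s)·y* = (1 − 0.12) × 1.3561 ≈ 1.1934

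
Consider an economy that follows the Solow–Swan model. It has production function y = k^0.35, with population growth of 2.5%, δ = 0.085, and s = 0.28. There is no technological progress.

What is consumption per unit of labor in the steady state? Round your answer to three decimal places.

Steady state requires s·f(k) = (n + δ)·k, i.e. s·k^α = (n + δ)·k.
Rearranging, k^(1−α) = s / (n + δ).
k^0.65 = 0.28 / (0.025 + 0.085) = 0.28 / 0.110 = 2.5455
k* = 2.5455^(1/0.65) ≈ 4.2098
y* = (k*)^α = 4.2098^0.35 ≈ 1.6538
c* = (1 − s)·y* = (1 − 0.28) × 1.6538 ≈ 1.1907

c* = 1.191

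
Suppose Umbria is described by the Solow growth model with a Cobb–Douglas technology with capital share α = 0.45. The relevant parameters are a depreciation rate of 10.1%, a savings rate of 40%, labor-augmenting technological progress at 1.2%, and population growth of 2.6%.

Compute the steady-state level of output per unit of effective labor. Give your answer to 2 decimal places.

At the steady state, Δk = 0, so s·k^α = (n + g + δ)·k.
Dividing both sides by k: k^(1−α) = s / (n + g + δ).
k^0.55 = 0.40 / (0.026 + 0.012 + 0.101) = 0.40 / 0.139 = 2.8777
k* = 2.8777^(1/0.55) ≈ 6.8333
y* = (k*)^α = 6.8333^0.45 ≈ 2.3746

y* = 2.37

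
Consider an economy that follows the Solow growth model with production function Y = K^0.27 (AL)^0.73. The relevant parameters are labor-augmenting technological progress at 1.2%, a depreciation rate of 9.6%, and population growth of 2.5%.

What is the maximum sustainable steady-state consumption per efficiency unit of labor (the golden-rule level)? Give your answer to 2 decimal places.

c_gold ≈ 0.95

At the golden rule, f'(k) = n + g + δ, so α·k^(α−1) = n + g + δ and k_gold = (α/(n + g + δ))^(1/(1−α)).
k_gold = (0.27/0.133)^(1/0.73) = 2.0301^1.3699 ≈ 2.6380
c_gold = f(k_gold) − (n + g + δ)·k_gold = 1.2994 − 0.133×2.6380 ≈ 0.9485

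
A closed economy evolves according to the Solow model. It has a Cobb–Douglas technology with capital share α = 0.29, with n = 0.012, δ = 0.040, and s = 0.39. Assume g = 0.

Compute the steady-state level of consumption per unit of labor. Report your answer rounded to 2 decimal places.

Steady state requires s·f(k) = (n + δ)·k, i.e. s·k^α = (n + δ)·k.
Rearranging, k^(1−α) = s / (n + δ).
k^0.71 = 0.39 / (0.012 + 0.040) = 0.39 / 0.052 = 7.5000
k* = 7.5000^(1/0.71) ≈ 17.0797
y* = (k*)^α = 17.0797^0.29 ≈ 2.2773
c* = (1 − s)·y* = (1 − 0.39) × 2.2773 ≈ 1.3892

c* ≈ 1.39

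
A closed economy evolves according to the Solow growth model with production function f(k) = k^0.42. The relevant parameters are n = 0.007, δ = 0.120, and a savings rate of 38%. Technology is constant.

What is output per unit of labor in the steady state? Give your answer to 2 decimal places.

Steady state requires s·f(k) = (n + δ)·k, i.e. s·k^α = (n + δ)·k.
Dividing both sides by k: k^(1−α) = s / (n + δ).
k^0.58 = 0.38 / (0.007 + 0.120) = 0.38 / 0.127 = 2.9921
k* = 2.9921^(1/0.58) ≈ 6.6168
y* = (k*)^α = 6.6168^0.42 ≈ 2.2114

y* ≈ 2.21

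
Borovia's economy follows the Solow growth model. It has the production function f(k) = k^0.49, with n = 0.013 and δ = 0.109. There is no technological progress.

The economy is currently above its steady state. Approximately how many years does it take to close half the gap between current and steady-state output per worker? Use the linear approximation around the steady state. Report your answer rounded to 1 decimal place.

t_½ ≈ 11.1 years

Near the steady state the convergence rate is λ = (1 − α)(n + δ).
λ = (1 − 0.49) × 0.122 = 0.51 × 0.122 = 0.06222
Half-life = ln 2 / λ = 0.6931 / 0.06222 ≈ 11.14 years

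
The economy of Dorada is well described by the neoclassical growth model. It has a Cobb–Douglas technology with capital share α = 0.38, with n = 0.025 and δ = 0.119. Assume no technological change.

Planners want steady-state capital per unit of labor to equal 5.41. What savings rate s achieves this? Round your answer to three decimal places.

s ≈ 0.410

In steady state, investment equals break-even investment: s·k^α = (n + δ)·k.
So s / (n + δ) = (k*)^(1−α) = 5.41^0.62 = 2.8483.
Therefore s = 2.8483 × (n + δ) = 2.8483 × 0.144 = 0.4102.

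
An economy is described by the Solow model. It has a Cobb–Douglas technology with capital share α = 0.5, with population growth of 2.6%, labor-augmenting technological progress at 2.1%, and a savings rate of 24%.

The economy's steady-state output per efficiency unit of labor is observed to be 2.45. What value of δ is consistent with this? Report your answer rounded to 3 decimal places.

δ ≈ 0.051

At the steady state, Δk = 0, so s·k^α = (n + g + δ)·k.
Since y* = [s/(n + g + δ)]^(α/(1−α)), we have s/(n + g + δ) = (y*)^((1−α)/α) = 2.45^1 = 2.4500.
Therefore n + g + δ = s / 2.4500 = 0.24 / 2.4500 = 0.0980, so δ = 0.0980 − 0.047 = 0.0510.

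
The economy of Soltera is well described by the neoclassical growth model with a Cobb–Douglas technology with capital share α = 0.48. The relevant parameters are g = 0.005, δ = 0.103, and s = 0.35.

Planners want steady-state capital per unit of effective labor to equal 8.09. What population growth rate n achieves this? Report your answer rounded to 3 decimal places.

At the steady state, Δk = 0, so s·k^α = (n + g + δ)·k.
So s / (n + g + δ) = (k*)^(1−α) = 8.09^0.52 = 2.9657.
Therefore n + g + δ = s / 2.9657 = 0.35 / 2.9657 = 0.1180, so n = 0.1180 − 0.108 = 0.0100.

n ≈ 0.010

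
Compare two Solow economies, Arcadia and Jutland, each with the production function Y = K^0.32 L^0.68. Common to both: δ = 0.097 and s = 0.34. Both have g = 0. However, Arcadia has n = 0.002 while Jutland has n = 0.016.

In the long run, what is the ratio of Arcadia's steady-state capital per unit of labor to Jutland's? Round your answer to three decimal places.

ratio ≈ 1.215

Steady-state k* = [s/(n + δ)]^(1/(1−α)), so the ratio is [ (s_A/(n + δ)_A) / (s_J/(n + δ)_J) ]^1.4706.
s_A/(n + δ)_A = 0.34/0.099 = 3.4343; s_J/(n + δ)_J = 0.34/0.113 = 3.0088.
Ratio = (3.4343/3.0088)^1.4706 = 1.1414^1.4706 ≈ 1.2147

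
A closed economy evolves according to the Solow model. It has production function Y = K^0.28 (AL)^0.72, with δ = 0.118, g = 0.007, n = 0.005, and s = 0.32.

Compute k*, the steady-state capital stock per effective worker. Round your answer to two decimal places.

In steady state, investment equals break-even investment: s·k^α = (n + g + δ)·k.
Rearranging, k^(1−α) = s / (n + g + δ).
k^0.72 = 0.32 / (0.005 + 0.007 + 0.118) = 0.32 / 0.130 = 2.4615
k* = 2.4615^(1/0.72) ≈ 3.4941

k* ≈ 3.49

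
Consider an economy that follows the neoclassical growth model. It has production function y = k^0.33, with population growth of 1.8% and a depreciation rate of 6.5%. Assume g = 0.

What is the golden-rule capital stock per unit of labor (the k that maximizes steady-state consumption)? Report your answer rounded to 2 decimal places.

k_gold ≈ 7.85

The golden rule sets f'(k) = n + δ, i.e. α·k^(α−1) = n + δ.
So k^(1−α) = α / (n + δ) = 0.33 / 0.083 = 3.9759.
k_gold = 3.9759^(1/0.67) ≈ 7.8466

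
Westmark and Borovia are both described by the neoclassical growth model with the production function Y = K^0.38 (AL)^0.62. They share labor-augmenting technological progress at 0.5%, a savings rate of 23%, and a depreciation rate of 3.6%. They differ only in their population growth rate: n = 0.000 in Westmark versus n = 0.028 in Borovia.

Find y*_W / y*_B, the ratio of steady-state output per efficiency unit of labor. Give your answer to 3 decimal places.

y*_W / y*_B ≈ 1.376

Steady-state y* = [s/(n + g + δ)]^(α/(1−α)), so the ratio is [ (s_W/(n + g + δ)_W) / (s_B/(n + g + δ)_B) ]^0.6129.
s_W/(n + g + δ)_W = 0.23/0.041 = 5.6098; s_B/(n + g + δ)_B = 0.23/0.069 = 3.3333.
Ratio = (5.6098/3.3333)^0.6129 = 1.6830^0.6129 ≈ 1.3758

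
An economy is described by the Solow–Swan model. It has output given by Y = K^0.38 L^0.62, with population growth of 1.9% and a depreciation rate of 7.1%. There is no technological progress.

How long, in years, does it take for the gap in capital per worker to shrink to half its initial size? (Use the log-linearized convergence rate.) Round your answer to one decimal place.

half-life ≈ 12.4 years

Near the steady state the convergence rate is λ = (1 − α)(n + δ).
λ = (1 − 0.38) × 0.090 = 0.62 × 0.090 = 0.0558
Half-life = ln 2 / λ = 0.6931 / 0.0558 ≈ 12.42 years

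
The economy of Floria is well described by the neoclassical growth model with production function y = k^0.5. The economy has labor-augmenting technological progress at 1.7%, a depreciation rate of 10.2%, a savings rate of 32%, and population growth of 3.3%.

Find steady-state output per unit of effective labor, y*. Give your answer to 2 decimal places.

Steady state requires s·f(k) = (n + g + δ)·k, i.e. s·k^α = (n + g + δ)·k.
Rearranging, k^(1−α) = s / (n + g + δ).
k^0.5 = 0.32 / (0.033 + 0.017 + 0.102) = 0.32 / 0.152 = 2.1053
k* = 2.1053^(1/0.5) ≈ 4.4323
y* = (k*)^α = 4.4323^0.5 ≈ 2.1053

y* ≈ 2.11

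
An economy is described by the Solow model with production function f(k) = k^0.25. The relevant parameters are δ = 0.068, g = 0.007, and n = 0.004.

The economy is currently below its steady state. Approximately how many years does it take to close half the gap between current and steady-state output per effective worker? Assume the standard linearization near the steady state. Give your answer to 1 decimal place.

Near the steady state the convergence rate is λ = (1 − α)(n + g + δ).
λ = (1 − 0.25) × 0.079 = 0.75 × 0.079 = 0.05925
Half-life = ln 2 / λ = 0.6931 / 0.05925 ≈ 11.70 years

t_½ ≈ 11.7 years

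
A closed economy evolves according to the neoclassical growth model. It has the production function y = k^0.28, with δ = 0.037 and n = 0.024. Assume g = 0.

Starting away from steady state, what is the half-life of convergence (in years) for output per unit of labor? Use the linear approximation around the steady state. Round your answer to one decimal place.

half-life ≈ 15.8 years

Near the steady state the convergence rate is λ = (1 − α)(n + δ).
λ = (1 − 0.28) × 0.061 = 0.72 × 0.061 = 0.04392
Half-life = ln 2 / λ = 0.6931 / 0.04392 ≈ 15.78 years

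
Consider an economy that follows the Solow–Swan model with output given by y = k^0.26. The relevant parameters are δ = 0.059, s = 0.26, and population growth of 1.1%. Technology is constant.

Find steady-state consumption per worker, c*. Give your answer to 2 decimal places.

c* = 1.17

In steady state, investment equals break-even investment: s·k^α = (n + δ)·k.
Rearranging, k^(1−α) = s / (n + δ).
k^0.74 = 0.26 / (0.011 + 0.059) = 0.26 / 0.070 = 3.7143
k* = 3.7143^(1/0.74) ≈ 5.8898
y* = (k*)^α = 5.8898^0.26 ≈ 1.5857
c* = (1 − s)·y* = (1 − 0.26) × 1.5857 ≈ 1.1734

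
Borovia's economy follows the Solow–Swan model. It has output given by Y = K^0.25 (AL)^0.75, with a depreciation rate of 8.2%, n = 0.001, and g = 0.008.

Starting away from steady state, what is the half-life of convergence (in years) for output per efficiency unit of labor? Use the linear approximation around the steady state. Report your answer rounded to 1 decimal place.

Near the steady state the convergence rate is λ = (1 − α)(n + g + δ).
λ = (1 − 0.25) × 0.091 = 0.75 × 0.091 = 0.06825
Half-life = ln 2 / λ = 0.6931 / 0.06825 ≈ 10.16 years

about 10.2 years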